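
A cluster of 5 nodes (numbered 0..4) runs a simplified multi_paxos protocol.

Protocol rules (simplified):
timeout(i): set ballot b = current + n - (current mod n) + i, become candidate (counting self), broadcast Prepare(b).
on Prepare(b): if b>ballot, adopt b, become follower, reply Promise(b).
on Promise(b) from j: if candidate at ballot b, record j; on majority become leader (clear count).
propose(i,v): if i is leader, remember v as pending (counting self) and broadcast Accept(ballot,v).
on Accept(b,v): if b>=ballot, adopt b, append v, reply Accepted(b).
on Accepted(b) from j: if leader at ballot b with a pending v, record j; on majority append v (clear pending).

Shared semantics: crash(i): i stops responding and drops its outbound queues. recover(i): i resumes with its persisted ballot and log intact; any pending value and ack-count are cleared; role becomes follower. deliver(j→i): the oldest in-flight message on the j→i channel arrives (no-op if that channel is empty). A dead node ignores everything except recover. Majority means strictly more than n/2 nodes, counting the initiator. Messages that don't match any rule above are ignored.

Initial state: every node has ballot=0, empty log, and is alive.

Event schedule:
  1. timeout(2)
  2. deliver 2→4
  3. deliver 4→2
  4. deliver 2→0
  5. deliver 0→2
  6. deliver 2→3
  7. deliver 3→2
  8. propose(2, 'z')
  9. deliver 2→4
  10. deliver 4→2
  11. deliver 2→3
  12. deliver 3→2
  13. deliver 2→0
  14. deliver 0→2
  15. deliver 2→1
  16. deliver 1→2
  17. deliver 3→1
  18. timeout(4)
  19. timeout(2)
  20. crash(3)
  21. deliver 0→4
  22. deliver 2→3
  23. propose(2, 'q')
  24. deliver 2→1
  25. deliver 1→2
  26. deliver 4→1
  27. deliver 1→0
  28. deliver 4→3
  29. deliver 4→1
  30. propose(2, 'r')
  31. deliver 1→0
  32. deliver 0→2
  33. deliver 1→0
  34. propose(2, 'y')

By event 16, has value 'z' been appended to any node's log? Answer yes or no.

yes

e1 timeout(2): 2[cand,b=7,-]
e2 deliver 2→4: 4[foll,b=7,-]
e3 deliver 4→2: ·
e4 deliver 2→0: 0[foll,b=7,-]
e5 deliver 0→2: 2[lead,b=7,-]
e6 deliver 2→3: 3[foll,b=7,-]
e7 deliver 3→2: ·
e8 propose(2,'z'): ·
e9 deliver 2→4: 4[foll,b=7,z]
e10 deliver 4→2: ·
e11 deliver 2→3: 3[foll,b=7,z]
e12 deliver 3→2: 2[lead,b=7,z]
e13 deliver 2→0: 0[foll,b=7,z]
e14 deliver 0→2: ·
e15 deliver 2→1: 1[foll,b=7,-]
e16 deliver 1→2: ·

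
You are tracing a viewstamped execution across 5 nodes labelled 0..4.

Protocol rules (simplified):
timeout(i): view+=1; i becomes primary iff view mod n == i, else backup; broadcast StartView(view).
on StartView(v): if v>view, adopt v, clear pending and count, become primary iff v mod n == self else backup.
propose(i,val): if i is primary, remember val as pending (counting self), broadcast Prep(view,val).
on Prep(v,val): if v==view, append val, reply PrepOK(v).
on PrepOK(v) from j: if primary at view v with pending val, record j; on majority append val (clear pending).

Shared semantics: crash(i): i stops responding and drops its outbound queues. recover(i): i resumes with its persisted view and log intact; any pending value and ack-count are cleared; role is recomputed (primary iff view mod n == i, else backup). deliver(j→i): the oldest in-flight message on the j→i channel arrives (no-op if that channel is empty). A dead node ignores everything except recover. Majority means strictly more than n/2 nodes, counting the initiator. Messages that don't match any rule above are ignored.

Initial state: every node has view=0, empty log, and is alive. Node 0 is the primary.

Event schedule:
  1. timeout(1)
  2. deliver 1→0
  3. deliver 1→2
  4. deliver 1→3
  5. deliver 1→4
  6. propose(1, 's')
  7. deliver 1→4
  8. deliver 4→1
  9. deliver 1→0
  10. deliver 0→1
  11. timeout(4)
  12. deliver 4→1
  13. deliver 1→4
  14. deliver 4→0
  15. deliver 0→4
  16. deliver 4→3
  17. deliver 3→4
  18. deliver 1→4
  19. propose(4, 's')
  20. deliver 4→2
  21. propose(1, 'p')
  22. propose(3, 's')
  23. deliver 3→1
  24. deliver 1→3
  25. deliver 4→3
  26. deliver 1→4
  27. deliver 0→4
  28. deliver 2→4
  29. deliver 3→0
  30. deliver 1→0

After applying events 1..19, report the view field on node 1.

2

step 1 timeout(1): 1={prim,v=1,log=-}
step 2 deliver 1→0: 0={back,v=1,log=-}
step 3 deliver 1→2: 2={back,v=1,log=-}
step 4 deliver 1→3: 3={back,v=1,log=-}
step 5 deliver 1→4: 4={back,v=1,log=-}
step 6 propose(1,'s'): —
step 7 deliver 1→4: 4={back,v=1,log=s}
step 8 deliver 4→1: —
step 9 deliver 1→0: 0={back,v=1,log=s}
step 10 deliver 0→1: 1={prim,v=1,log=s}
step 11 timeout(4): 4={back,v=2,log=s}
step 12 deliver 4→1: 1={back,v=2,log=s}
step 13 deliver 1→4: —
step 14 deliver 4→0: 0={back,v=2,log=s}
step 15 deliver 0→4: —
step 16 deliver 4→3: 3={back,v=2,log=-}
step 17 deliver 3→4: —
step 18 deliver 1→4: —
step 19 propose(4,'s'): —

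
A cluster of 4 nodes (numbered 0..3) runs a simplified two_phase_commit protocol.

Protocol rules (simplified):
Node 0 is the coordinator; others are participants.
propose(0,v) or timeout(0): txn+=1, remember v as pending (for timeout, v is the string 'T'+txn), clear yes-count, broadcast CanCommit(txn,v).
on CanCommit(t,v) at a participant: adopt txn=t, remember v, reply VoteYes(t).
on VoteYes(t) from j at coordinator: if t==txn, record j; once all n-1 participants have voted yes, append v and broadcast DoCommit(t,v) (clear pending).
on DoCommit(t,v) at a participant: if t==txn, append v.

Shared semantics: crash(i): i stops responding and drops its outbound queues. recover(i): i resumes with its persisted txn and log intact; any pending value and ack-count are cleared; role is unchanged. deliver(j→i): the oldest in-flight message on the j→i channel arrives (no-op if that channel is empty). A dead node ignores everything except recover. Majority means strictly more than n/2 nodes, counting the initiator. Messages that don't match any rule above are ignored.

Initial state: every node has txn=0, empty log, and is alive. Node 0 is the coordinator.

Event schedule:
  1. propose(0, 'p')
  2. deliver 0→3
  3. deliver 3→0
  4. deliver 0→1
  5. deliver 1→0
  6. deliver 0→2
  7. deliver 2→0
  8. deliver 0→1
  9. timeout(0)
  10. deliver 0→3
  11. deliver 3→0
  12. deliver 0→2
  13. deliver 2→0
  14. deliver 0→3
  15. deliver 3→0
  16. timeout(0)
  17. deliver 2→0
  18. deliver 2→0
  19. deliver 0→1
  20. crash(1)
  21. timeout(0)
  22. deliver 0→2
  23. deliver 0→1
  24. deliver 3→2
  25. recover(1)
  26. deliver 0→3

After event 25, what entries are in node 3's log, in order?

[1] propose(0,'p') → N0(coor t1 [-])
[2] deliver 0→3 → N3(part t1 [-])
[3] deliver 3→0 → ∅
[4] deliver 0→1 → N1(part t1 [-])
[5] deliver 1→0 → ∅
[6] deliver 0→2 → N2(part t1 [-])
[7] deliver 2→0 → N0(coor t1 [p])
[8] deliver 0→1 → N1(part t1 [p])
[9] timeout(0) → N0(coor t2 [p])
[10] deliver 0→3 → N3(part t1 [p])
[11] deliver 3→0 → ∅
[12] deliver 0→2 → N2(part t1 [p])
[13] deliver 2→0 → ∅
[14] deliver 0→3 → N3(part t2 [p])
[15] deliver 3→0 → ∅
[16] timeout(0) → N0(coor t3 [p])
[17] deliver 2→0 → ∅
[18] deliver 2→0 → ∅
[19] deliver 0→1 → N1(part t2 [p])
[20] crash(1) → N1(✗part t2 [p])
[21] timeout(0) → N0(coor t4 [p])
[22] deliver 0→2 → N2(part t2 [p])
[23] deliver 0→1 → ∅
[24] deliver 3→2 → ∅
[25] recover(1) → N1(part t2 [p])

p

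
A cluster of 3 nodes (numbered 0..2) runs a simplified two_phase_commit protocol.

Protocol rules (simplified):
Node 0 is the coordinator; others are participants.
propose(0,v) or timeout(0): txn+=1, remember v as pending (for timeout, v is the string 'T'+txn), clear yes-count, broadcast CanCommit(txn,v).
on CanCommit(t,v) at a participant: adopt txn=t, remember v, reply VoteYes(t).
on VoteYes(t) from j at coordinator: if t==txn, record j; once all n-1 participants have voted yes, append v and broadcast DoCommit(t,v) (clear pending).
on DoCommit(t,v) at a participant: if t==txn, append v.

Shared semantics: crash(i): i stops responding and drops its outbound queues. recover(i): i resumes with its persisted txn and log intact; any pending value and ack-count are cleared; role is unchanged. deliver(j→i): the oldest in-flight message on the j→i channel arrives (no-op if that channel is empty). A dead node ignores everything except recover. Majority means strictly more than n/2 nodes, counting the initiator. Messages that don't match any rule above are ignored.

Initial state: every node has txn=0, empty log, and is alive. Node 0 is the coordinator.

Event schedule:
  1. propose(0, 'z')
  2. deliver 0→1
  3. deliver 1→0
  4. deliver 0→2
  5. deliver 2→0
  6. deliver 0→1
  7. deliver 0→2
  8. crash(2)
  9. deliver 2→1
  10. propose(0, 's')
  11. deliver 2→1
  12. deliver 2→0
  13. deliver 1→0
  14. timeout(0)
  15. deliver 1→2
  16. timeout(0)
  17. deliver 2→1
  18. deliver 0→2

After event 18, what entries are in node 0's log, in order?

e1 propose(0,'z'): 0[coor,t=1,-]
e2 deliver 0→1: 1[part,t=1,-]
e3 deliver 1→0: ·
e4 deliver 0→2: 2[part,t=1,-]
e5 deliver 2→0: 0[coor,t=1,z]
e6 deliver 0→1: 1[part,t=1,z]
e7 deliver 0→2: 2[part,t=1,z]
e8 crash(2): 2[✗part,t=1,z]
e9 deliver 2→1: ·
e10 propose(0,'s'): 0[coor,t=2,z]
e11 deliver 2→1: ·
e12 deliver 2→0: ·
e13 deliver 1→0: ·
e14 timeout(0): 0[coor,t=3,z]
e15 deliver 1→2: ·
e16 timeout(0): 0[coor,t=4,z]
e17 deliver 2→1: ·
e18 deliver 0→2: ·

z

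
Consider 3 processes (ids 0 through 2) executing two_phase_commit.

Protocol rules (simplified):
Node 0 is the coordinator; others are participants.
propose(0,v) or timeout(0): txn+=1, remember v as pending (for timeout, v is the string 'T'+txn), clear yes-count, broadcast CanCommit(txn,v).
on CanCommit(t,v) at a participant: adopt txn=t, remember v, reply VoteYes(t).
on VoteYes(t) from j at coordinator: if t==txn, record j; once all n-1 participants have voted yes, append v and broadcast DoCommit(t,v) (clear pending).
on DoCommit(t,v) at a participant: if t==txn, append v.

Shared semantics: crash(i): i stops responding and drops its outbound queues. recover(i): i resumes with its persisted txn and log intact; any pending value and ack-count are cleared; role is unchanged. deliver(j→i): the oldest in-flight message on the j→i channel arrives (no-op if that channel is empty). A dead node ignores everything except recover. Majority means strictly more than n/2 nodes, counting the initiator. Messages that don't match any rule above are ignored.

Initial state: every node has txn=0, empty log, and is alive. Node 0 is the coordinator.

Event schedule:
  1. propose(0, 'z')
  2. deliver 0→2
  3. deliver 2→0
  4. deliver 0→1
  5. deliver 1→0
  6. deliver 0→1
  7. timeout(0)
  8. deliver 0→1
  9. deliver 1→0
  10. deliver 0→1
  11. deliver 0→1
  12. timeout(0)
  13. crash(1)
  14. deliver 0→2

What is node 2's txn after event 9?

e1 propose(0,'z'): 0[coor,t=1,-]
e2 deliver 0→2: 2[part,t=1,-]
e3 deliver 2→0: ·
e4 deliver 0→1: 1[part,t=1,-]
e5 deliver 1→0: 0[coor,t=1,z]
e6 deliver 0→1: 1[part,t=1,z]
e7 timeout(0): 0[coor,t=2,z]
e8 deliver 0→1: 1[part,t=2,z]
e9 deliver 1→0: ·

1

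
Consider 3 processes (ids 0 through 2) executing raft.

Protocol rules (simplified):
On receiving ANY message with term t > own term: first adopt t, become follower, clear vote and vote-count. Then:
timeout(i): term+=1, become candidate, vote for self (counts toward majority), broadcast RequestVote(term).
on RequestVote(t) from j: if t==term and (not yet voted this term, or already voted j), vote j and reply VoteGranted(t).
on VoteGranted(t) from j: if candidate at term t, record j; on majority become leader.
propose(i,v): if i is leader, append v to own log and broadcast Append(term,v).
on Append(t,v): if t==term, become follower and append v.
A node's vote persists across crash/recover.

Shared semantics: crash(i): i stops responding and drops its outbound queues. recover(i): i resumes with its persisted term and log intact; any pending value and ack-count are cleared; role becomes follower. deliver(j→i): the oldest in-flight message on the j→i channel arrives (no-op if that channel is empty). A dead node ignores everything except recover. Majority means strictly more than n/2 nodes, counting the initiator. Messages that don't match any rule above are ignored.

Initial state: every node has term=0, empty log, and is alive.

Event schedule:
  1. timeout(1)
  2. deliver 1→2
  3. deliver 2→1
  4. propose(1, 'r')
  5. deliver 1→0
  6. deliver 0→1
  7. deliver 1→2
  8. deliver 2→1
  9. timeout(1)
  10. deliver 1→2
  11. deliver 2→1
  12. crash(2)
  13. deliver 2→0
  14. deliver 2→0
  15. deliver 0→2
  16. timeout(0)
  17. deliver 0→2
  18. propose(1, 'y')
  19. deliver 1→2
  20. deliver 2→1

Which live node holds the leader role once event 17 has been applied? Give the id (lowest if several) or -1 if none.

1

1. timeout(1):  <1:cand t1 ->
2. deliver 1→2:  <2:foll t1 ->
3. deliver 2→1:  <1:lead t1 ->
4. propose(1,'r'):  <1:lead t1 r>
5. deliver 1→0:  <0:foll t1 ->
6. deliver 0→1:  nop
7. deliver 1→2:  <2:foll t1 r>
8. deliver 2→1:  nop
9. timeout(1):  <1:cand t2 r>
10. deliver 1→2:  <2:foll t2 r>
11. deliver 2→1:  <1:lead t2 r>
12. crash(2):  <2:✗foll t2 r>
13. deliver 2→0:  nop
14. deliver 2→0:  nop
15. deliver 0→2:  nop
16. timeout(0):  <0:cand t2 ->
17. deliver 0→2:  nop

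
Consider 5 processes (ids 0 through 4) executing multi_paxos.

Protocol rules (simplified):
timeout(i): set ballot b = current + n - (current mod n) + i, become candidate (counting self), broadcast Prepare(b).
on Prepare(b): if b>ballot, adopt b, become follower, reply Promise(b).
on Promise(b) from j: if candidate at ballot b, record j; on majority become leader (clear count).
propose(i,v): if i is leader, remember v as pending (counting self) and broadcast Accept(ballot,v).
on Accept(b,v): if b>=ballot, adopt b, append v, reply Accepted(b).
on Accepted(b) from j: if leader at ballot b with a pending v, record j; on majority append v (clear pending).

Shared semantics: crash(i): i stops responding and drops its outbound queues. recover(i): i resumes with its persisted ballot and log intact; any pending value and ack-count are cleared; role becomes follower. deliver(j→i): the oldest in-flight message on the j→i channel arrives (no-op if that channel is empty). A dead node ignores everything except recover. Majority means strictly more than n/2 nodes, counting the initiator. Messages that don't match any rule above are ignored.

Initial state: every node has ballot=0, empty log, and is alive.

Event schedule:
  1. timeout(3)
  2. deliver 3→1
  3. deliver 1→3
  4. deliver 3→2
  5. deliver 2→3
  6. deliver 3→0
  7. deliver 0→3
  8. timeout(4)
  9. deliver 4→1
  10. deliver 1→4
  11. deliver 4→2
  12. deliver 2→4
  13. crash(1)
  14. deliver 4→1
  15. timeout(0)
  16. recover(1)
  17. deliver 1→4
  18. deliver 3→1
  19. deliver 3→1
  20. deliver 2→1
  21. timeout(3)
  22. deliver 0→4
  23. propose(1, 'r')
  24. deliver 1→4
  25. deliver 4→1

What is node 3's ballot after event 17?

[1] timeout(3) → N3(cand b8 [-])
[2] deliver 3→1 → N1(foll b8 [-])
[3] deliver 1→3 → ∅
[4] deliver 3→2 → N2(foll b8 [-])
[5] deliver 2→3 → N3(lead b8 [-])
[6] deliver 3→0 → N0(foll b8 [-])
[7] deliver 0→3 → ∅
[8] timeout(4) → N4(cand b9 [-])
[9] deliver 4→1 → N1(foll b9 [-])
[10] deliver 1→4 → ∅
[11] deliver 4→2 → N2(foll b9 [-])
[12] deliver 2→4 → N4(lead b9 [-])
[13] crash(1) → N1(✗foll b9 [-])
[14] deliver 4→1 → ∅
[15] timeout(0) → N0(cand b10 [-])
[16] recover(1) → N1(foll b9 [-])
[17] deliver 1→4 → ∅

8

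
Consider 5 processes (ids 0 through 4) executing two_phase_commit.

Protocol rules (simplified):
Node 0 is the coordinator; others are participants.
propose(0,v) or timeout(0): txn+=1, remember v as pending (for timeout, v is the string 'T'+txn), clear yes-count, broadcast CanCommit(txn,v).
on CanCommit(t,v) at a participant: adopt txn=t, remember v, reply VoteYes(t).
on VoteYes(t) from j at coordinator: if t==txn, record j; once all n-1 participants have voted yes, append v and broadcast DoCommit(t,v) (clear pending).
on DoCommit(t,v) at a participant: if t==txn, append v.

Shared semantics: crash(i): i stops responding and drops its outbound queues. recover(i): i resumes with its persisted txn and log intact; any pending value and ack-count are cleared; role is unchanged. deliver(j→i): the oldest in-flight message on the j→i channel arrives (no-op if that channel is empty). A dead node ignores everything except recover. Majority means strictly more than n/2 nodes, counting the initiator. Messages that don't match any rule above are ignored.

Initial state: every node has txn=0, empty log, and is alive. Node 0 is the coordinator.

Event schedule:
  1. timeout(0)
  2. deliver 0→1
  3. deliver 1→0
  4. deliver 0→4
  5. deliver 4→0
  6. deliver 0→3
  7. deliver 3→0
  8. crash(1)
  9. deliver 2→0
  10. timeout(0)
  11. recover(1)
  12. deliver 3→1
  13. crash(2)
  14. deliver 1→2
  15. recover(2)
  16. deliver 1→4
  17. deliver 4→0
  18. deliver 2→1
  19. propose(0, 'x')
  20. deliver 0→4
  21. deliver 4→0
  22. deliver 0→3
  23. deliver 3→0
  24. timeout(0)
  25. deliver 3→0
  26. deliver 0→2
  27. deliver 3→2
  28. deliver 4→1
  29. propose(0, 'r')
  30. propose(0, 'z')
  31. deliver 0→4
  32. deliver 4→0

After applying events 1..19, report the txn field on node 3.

1

after 1 — timeout(0): n0:coor/t1/[-]
after 2 — deliver 0→1: n1:part/t1/[-]
after 3 — deliver 1→0: ·
after 4 — deliver 0→4: n4:part/t1/[-]
after 5 — deliver 4→0: ·
after 6 — deliver 0→3: n3:part/t1/[-]
after 7 — deliver 3→0: ·
after 8 — crash(1): n1:✗part/t1/[-]
after 9 — deliver 2→0: ·
after 10 — timeout(0): n0:coor/t2/[-]
after 11 — recover(1): n1:part/t1/[-]
after 12 — deliver 3→1: ·
after 13 — crash(2): n2:✗part/t0/[-]
after 14 — deliver 1→2: ·
after 15 — recover(2): n2:part/t0/[-]
after 16 — deliver 1→4: ·
after 17 — deliver 4→0: ·
after 18 — deliver 2→1: ·
after 19 — propose(0,'x'): n0:coor/t3/[-]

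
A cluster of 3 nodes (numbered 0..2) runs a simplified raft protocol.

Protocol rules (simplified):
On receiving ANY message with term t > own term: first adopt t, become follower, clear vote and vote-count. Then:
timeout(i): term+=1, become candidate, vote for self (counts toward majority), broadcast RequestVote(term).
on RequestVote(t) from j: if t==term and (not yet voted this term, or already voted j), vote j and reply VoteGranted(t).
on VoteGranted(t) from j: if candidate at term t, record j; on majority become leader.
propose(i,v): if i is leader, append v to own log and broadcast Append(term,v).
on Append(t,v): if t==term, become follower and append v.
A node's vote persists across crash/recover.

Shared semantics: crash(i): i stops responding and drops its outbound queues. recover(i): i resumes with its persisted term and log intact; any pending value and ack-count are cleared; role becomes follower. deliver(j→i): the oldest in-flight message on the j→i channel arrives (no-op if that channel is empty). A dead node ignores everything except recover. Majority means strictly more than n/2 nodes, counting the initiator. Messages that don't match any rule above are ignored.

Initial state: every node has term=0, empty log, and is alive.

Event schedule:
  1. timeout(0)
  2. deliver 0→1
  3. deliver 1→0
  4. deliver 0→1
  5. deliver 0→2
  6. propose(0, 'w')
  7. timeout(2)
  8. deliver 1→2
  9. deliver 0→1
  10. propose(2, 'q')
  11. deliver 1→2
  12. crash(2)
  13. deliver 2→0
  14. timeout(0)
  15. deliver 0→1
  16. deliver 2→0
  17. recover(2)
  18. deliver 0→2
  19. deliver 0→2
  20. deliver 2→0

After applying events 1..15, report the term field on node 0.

after 1 — timeout(0): n0:cand/t1/[-]
after 2 — deliver 0→1: n1:foll/t1/[-]
after 3 — deliver 1→0: n0:lead/t1/[-]
after 4 — deliver 0→1: ·
after 5 — deliver 0→2: n2:foll/t1/[-]
after 6 — propose(0,'w'): n0:lead/t1/[w]
after 7 — timeout(2): n2:cand/t2/[-]
after 8 — deliver 1→2: ·
after 9 — deliver 0→1: n1:foll/t1/[w]
after 10 — propose(2,'q'): ·
after 11 — deliver 1→2: ·
after 12 — crash(2): n2:✗cand/t2/[-]
after 13 — deliver 2→0: ·
after 14 — timeout(0): n0:cand/t2/[w]
after 15 — deliver 0→1: n1:foll/t2/[w]

2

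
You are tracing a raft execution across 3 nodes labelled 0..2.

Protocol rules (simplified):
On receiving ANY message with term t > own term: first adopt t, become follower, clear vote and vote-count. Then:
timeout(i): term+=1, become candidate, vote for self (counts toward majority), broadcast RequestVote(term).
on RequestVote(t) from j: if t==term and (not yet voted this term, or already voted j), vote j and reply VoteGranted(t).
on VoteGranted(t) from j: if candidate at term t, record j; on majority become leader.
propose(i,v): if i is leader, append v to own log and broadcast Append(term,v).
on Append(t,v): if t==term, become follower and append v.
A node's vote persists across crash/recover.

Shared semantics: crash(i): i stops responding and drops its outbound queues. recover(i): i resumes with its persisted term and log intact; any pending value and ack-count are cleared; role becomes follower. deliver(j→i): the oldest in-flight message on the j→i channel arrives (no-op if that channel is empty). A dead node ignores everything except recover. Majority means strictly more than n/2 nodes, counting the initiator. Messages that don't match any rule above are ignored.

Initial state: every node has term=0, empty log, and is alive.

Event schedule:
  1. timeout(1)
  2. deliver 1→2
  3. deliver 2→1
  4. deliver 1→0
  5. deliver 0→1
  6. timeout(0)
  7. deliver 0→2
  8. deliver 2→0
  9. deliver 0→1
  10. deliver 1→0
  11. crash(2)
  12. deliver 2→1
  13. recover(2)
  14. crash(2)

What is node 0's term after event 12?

step 1 timeout(1): 1={cand,t=1,log=-}
step 2 deliver 1→2: 2={foll,t=1,log=-}
step 3 deliver 2→1: 1={lead,t=1,log=-}
step 4 deliver 1→0: 0={foll,t=1,log=-}
step 5 deliver 0→1: —
step 6 timeout(0): 0={cand,t=2,log=-}
step 7 deliver 0→2: 2={foll,t=2,log=-}
step 8 deliver 2→0: 0={lead,t=2,log=-}
step 9 deliver 0→1: 1={foll,t=2,log=-}
step 10 deliver 1→0: —
step 11 crash(2): 2={✗foll,t=2,log=-}
step 12 deliver 2→1: —

2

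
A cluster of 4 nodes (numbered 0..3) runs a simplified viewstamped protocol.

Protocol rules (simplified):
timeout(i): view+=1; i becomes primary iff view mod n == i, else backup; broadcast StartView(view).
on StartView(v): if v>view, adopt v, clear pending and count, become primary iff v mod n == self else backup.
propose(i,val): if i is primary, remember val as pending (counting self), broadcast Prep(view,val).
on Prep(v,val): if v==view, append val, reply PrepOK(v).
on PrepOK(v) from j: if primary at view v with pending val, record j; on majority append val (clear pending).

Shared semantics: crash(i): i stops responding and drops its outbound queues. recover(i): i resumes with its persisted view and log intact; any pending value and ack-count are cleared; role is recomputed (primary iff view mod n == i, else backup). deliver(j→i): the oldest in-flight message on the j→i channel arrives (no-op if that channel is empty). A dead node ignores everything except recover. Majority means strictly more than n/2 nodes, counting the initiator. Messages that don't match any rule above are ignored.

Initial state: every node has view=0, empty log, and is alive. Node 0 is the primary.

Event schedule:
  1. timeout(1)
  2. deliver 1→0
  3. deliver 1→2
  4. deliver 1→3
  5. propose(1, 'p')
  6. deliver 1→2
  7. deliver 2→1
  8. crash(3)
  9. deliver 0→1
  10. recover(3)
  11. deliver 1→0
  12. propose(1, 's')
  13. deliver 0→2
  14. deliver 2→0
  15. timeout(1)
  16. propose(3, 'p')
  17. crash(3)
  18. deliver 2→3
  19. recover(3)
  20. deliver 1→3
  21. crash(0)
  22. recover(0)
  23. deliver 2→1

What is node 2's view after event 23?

1

[1] timeout(1) → N1(prim v1 [-])
[2] deliver 1→0 → N0(back v1 [-])
[3] deliver 1→2 → N2(back v1 [-])
[4] deliver 1→3 → N3(back v1 [-])
[5] propose(1,'p') → ∅
[6] deliver 1→2 → N2(back v1 [p])
[7] deliver 2→1 → ∅
[8] crash(3) → N3(✗back v1 [-])
[9] deliver 0→1 → ∅
[10] recover(3) → N3(back v1 [-])
[11] deliver 1→0 → N0(back v1 [p])
[12] propose(1,'s') → ∅
[13] deliver 0→2 → ∅
[14] deliver 2→0 → ∅
[15] timeout(1) → N1(back v2 [-])
[16] propose(3,'p') → ∅
[17] crash(3) → N3(✗back v1 [-])
[18] deliver 2→3 → ∅
[19] recover(3) → N3(back v1 [-])
[20] deliver 1→3 → N3(back v1 [p])
[21] crash(0) → N0(✗back v1 [p])
[22] recover(0) → N0(back v1 [p])
[23] deliver 2→1 → ∅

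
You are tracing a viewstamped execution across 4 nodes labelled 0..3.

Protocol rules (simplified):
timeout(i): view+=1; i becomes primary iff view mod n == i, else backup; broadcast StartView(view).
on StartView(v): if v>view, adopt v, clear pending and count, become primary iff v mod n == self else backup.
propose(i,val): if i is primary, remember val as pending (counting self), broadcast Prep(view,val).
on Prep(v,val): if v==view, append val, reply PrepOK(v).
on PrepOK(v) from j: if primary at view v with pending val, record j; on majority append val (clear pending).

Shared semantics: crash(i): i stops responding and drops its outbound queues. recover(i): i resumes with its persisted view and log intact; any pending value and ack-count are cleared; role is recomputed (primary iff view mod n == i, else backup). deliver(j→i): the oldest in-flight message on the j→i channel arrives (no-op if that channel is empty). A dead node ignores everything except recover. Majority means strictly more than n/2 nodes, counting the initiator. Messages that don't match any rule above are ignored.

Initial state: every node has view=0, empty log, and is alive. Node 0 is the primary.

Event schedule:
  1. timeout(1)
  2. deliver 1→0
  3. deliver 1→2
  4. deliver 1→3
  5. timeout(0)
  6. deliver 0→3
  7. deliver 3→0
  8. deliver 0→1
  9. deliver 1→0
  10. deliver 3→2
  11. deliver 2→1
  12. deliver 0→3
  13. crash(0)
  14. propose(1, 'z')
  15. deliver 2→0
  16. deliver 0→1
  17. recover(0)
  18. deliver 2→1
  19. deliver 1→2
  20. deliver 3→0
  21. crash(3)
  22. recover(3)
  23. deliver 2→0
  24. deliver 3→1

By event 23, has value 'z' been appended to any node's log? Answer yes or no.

no

e1 timeout(1): 1[prim,v=1,-]
e2 deliver 1→0: 0[back,v=1,-]
e3 deliver 1→2: 2[back,v=1,-]
e4 deliver 1→3: 3[back,v=1,-]
e5 timeout(0): 0[back,v=2,-]
e6 deliver 0→3: 3[back,v=2,-]
e7 deliver 3→0: ·
e8 deliver 0→1: 1[back,v=2,-]
e9 deliver 1→0: ·
e10 deliver 3→2: ·
e11 deliver 2→1: ·
e12 deliver 0→3: ·
e13 crash(0): 0[✗back,v=2,-]
e14 propose(1,'z'): ·
e15 deliver 2→0: ·
e16 deliver 0→1: ·
e17 recover(0): 0[back,v=2,-]
e18 deliver 2→1: ·
e19 deliver 1→2: ·
e20 deliver 3→0: ·
e21 crash(3): 3[✗back,v=2,-]
e22 recover(3): 3[back,v=2,-]
e23 deliver 2→0: ·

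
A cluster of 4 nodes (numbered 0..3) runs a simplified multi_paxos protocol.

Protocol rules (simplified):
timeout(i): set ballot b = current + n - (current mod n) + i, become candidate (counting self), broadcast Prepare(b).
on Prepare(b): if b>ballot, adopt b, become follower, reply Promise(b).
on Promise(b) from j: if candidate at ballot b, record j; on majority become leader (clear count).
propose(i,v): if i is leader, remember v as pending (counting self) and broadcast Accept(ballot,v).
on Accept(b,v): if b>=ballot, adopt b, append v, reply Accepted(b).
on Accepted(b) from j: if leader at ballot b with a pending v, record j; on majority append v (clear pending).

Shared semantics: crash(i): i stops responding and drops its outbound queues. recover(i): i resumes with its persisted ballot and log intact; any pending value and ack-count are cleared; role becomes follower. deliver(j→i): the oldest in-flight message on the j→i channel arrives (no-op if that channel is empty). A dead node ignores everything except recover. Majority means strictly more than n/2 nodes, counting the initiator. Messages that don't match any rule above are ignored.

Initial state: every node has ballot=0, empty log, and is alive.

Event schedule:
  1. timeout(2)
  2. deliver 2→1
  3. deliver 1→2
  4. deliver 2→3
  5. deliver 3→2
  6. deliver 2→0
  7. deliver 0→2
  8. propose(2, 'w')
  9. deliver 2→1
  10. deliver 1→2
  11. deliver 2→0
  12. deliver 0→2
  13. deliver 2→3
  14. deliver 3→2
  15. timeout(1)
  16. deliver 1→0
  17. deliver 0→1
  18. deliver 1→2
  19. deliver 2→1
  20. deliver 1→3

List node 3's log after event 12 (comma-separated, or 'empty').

empty

e1 timeout(2): 2[cand,b=6,-]
e2 deliver 2→1: 1[foll,b=6,-]
e3 deliver 1→2: ·
e4 deliver 2→3: 3[foll,b=6,-]
e5 deliver 3→2: 2[lead,b=6,-]
e6 deliver 2→0: 0[foll,b=6,-]
e7 deliver 0→2: ·
e8 propose(2,'w'): ·
e9 deliver 2→1: 1[foll,b=6,w]
e10 deliver 1→2: ·
e11 deliver 2→0: 0[foll,b=6,w]
e12 deliver 0→2: 2[lead,b=6,w]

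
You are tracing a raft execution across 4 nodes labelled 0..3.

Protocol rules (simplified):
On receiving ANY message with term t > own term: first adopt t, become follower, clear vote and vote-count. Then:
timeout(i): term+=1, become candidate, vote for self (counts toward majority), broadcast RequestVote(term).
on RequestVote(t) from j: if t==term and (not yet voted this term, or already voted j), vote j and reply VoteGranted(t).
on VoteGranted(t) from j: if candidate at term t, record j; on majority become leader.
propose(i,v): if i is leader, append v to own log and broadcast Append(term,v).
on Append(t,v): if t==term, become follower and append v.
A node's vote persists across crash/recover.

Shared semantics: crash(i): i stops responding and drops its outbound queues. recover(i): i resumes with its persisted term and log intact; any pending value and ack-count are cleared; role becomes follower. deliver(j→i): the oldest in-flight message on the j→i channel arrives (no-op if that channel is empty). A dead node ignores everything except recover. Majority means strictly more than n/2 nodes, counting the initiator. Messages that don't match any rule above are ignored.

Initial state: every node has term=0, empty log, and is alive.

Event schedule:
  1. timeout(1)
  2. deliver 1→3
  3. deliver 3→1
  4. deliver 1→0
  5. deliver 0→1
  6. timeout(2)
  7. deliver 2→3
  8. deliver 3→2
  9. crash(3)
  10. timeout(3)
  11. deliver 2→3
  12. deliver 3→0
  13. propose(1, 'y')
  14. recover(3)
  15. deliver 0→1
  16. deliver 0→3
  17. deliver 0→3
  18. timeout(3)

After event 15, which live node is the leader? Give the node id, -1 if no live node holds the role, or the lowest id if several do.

1

1. timeout(1):  <1:cand t1 ->
2. deliver 1→3:  <3:foll t1 ->
3. deliver 3→1:  nop
4. deliver 1→0:  <0:foll t1 ->
5. deliver 0→1:  <1:lead t1 ->
6. timeout(2):  <2:cand t1 ->
7. deliver 2→3:  nop
8. deliver 3→2:  nop
9. crash(3):  <3:✗foll t1 ->
10. timeout(3):  nop
11. deliver 2→3:  nop
12. deliver 3→0:  nop
13. propose(1,'y'):  <1:lead t1 y>
14. recover(3):  <3:foll t1 ->
15. deliver 0→1:  nop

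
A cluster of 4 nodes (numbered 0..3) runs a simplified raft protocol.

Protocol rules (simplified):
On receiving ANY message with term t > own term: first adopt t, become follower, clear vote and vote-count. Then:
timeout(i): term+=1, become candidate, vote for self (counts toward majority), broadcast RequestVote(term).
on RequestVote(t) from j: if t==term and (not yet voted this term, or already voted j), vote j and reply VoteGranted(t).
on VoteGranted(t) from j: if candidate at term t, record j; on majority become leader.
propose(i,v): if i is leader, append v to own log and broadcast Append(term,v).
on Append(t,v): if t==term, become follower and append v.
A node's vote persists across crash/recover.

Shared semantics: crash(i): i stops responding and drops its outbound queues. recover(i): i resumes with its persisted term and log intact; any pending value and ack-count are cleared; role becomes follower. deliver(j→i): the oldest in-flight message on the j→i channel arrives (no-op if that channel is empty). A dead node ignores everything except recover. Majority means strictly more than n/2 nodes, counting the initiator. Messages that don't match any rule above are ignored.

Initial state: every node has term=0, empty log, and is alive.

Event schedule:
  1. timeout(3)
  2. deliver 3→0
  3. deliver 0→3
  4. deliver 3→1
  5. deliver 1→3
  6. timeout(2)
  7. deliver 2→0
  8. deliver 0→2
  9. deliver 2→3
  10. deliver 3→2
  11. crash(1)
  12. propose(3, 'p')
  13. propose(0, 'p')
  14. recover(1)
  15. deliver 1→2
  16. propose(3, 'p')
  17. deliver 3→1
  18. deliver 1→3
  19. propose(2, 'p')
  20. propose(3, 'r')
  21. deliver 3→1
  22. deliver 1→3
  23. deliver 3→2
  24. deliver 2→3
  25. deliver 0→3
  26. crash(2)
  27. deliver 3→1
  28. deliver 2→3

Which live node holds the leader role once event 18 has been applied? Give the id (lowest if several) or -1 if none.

step 1 timeout(3): 3={cand,t=1,log=-}
step 2 deliver 3→0: 0={foll,t=1,log=-}
step 3 deliver 0→3: —
step 4 deliver 3→1: 1={foll,t=1,log=-}
step 5 deliver 1→3: 3={lead,t=1,log=-}
step 6 timeout(2): 2={cand,t=1,log=-}
step 7 deliver 2→0: —
step 8 deliver 0→2: —
step 9 deliver 2→3: —
step 10 deliver 3→2: —
step 11 crash(1): 1={✗foll,t=1,log=-}
step 12 propose(3,'p'): 3={lead,t=1,log=p}
step 13 propose(0,'p'): —
step 14 recover(1): 1={foll,t=1,log=-}
step 15 deliver 1→2: —
step 16 propose(3,'p'): 3={lead,t=1,log=p,p}
step 17 deliver 3→1: 1={foll,t=1,log=p}
step 18 deliver 1→3: —

3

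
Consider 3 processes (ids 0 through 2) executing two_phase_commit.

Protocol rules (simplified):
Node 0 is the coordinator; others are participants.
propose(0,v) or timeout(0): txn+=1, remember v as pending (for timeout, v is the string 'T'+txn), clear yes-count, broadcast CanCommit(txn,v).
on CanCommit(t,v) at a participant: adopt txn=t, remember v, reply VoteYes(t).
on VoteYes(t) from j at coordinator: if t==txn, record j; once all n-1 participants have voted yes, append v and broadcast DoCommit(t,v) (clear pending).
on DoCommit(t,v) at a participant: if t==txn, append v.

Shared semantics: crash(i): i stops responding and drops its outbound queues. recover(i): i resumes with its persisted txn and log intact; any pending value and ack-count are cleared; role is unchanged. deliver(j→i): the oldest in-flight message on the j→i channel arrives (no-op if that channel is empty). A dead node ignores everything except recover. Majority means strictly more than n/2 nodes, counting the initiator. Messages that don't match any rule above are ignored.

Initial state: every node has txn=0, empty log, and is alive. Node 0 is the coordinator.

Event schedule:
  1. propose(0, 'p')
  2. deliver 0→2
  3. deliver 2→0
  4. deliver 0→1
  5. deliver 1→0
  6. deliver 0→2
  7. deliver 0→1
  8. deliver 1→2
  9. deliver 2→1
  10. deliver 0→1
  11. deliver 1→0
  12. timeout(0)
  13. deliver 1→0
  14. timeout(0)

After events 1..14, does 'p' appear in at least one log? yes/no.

yes

after 1 — propose(0,'p'): n0:coor/t1/[-]
after 2 — deliver 0→2: n2:part/t1/[-]
after 3 — deliver 2→0: ·
after 4 — deliver 0→1: n1:part/t1/[-]
after 5 — deliver 1→0: n0:coor/t1/[p]
after 6 — deliver 0→2: n2:part/t1/[p]
after 7 — deliver 0→1: n1:part/t1/[p]
after 8 — deliver 1→2: ·
after 9 — deliver 2→1: ·
after 10 — deliver 0→1: ·
after 11 — deliver 1→0: ·
after 12 — timeout(0): n0:coor/t2/[p]
after 13 — deliver 1→0: ·
after 14 — timeout(0): n0:coor/t3/[p]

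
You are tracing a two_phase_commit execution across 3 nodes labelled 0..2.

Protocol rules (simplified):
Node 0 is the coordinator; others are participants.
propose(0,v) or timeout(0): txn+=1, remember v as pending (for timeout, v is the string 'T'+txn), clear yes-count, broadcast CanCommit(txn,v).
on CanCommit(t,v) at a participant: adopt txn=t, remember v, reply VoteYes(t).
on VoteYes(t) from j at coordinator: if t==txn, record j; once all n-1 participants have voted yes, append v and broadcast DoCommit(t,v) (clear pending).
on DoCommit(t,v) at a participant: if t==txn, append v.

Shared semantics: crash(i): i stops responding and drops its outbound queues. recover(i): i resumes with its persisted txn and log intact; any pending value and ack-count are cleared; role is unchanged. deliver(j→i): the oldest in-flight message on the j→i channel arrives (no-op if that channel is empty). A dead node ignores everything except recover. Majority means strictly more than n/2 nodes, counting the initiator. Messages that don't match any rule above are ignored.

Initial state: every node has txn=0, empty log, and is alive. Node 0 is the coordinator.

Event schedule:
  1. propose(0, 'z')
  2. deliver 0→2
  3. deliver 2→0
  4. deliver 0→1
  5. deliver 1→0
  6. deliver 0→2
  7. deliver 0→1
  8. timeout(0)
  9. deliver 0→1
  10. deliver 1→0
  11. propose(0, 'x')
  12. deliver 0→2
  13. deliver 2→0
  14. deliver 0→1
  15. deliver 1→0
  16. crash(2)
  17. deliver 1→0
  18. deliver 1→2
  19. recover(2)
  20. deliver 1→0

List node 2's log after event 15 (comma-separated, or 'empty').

z

1. propose(0,'z'):  <0:coor t1 ->
2. deliver 0→2:  <2:part t1 ->
3. deliver 2→0:  nop
4. deliver 0→1:  <1:part t1 ->
5. deliver 1→0:  <0:coor t1 z>
6. deliver 0→2:  <2:part t1 z>
7. deliver 0→1:  <1:part t1 z>
8. timeout(0):  <0:coor t2 z>
9. deliver 0→1:  <1:part t2 z>
10. deliver 1→0:  nop
11. propose(0,'x'):  <0:coor t3 z>
12. deliver 0→2:  <2:part t2 z>
13. deliver 2→0:  nop
14. deliver 0→1:  <1:part t3 z>
15. deliver 1→0:  nop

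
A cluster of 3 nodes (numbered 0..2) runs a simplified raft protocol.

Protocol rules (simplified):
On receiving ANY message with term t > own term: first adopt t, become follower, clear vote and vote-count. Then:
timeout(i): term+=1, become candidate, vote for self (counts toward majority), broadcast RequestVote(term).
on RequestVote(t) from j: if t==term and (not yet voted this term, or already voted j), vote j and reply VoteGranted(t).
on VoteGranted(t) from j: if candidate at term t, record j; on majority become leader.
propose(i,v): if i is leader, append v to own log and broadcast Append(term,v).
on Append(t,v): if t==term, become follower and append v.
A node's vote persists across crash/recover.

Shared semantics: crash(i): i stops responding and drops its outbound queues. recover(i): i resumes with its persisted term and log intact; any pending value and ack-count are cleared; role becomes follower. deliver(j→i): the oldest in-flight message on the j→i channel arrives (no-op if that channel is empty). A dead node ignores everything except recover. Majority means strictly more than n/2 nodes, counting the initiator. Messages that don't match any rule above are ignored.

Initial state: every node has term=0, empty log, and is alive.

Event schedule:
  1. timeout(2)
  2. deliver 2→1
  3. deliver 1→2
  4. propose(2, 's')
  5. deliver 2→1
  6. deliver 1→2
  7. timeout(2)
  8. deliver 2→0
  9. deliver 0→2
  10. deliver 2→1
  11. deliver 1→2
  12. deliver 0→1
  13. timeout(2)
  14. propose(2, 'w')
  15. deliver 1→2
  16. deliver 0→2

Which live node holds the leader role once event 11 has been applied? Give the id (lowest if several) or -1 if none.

2

e1 timeout(2): 2[cand,t=1,-]
e2 deliver 2→1: 1[foll,t=1,-]
e3 deliver 1→2: 2[lead,t=1,-]
e4 propose(2,'s'): 2[lead,t=1,s]
e5 deliver 2→1: 1[foll,t=1,s]
e6 deliver 1→2: ·
e7 timeout(2): 2[cand,t=2,s]
e8 deliver 2→0: 0[foll,t=1,-]
e9 deliver 0→2: ·
e10 deliver 2→1: 1[foll,t=2,s]
e11 deliver 1→2: 2[lead,t=2,s]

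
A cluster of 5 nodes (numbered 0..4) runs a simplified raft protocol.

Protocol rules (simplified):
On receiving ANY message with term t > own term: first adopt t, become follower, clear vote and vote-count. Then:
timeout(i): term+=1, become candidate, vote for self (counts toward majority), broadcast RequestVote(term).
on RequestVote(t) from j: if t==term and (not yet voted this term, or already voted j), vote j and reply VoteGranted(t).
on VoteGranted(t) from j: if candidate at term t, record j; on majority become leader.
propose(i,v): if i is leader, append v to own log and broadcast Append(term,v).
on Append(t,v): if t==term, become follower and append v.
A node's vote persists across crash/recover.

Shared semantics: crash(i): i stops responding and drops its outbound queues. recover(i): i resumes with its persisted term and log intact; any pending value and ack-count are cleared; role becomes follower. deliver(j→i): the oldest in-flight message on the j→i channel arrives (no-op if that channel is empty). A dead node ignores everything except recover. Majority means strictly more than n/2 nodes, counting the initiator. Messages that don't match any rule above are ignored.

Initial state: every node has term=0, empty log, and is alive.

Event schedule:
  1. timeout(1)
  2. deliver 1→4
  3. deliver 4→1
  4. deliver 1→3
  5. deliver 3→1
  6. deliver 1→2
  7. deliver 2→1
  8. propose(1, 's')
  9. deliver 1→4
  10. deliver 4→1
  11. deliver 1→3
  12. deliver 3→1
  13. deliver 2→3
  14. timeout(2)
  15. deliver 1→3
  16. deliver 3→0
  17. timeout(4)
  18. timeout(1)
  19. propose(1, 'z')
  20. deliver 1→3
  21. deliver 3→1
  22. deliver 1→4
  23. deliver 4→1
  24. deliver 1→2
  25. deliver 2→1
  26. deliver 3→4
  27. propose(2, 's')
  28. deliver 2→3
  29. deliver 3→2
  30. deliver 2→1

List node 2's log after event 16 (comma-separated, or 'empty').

empty

e1 timeout(1): 1[cand,t=1,-]
e2 deliver 1→4: 4[foll,t=1,-]
e3 deliver 4→1: ·
e4 deliver 1→3: 3[foll,t=1,-]
e5 deliver 3→1: 1[lead,t=1,-]
e6 deliver 1→2: 2[foll,t=1,-]
e7 deliver 2→1: ·
e8 propose(1,'s'): 1[lead,t=1,s]
e9 deliver 1→4: 4[foll,t=1,s]
e10 deliver 4→1: ·
e11 deliver 1→3: 3[foll,t=1,s]
e12 deliver 3→1: ·
e13 deliver 2→3: ·
e14 timeout(2): 2[cand,t=2,-]
e15 deliver 1→3: ·
e16 deliver 3→0: ·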